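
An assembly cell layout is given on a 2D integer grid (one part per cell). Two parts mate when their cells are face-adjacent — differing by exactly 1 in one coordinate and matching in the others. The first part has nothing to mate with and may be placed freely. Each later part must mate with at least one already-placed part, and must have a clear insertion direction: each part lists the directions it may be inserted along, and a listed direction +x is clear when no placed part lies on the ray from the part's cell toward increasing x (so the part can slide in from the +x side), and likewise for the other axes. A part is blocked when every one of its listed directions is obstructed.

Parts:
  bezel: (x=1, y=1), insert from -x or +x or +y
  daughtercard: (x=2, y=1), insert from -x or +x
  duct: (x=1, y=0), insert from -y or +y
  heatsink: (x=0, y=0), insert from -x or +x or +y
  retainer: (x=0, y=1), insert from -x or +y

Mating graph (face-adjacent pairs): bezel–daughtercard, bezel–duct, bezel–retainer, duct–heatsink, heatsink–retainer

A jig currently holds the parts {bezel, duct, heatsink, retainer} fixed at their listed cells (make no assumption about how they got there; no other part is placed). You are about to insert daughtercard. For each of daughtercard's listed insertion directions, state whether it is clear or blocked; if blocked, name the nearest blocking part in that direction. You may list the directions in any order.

+x: clear; -x: blocked by bezel

-x: nearest on ray is bezel@(1, 1) ⇒ blocked
+x: ray from daughtercard(2, 1) has no placed part ⇒ clear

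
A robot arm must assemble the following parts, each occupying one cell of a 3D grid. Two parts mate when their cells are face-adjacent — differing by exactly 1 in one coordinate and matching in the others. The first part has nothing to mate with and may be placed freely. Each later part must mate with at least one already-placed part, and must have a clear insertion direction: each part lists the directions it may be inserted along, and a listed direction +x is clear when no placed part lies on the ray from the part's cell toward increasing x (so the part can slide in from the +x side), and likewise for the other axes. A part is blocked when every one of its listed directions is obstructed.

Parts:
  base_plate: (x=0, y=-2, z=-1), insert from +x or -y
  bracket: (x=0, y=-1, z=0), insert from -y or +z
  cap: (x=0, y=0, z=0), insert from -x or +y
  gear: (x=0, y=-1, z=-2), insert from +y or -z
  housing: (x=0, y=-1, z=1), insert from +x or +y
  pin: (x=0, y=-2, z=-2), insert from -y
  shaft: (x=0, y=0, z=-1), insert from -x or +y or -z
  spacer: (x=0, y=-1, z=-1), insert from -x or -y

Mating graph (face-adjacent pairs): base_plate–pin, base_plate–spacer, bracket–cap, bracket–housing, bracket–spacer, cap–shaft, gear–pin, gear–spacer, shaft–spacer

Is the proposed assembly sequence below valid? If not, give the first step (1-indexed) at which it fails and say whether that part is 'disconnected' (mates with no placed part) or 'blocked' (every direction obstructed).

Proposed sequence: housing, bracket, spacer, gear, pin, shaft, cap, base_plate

1. housing@(0, -1, 1) [+x clear] — {housing}
2. bracket@(0, -1, 0) [-y clear] — {bracket, housing}
3. spacer@(0, -1, -1) [-x clear] — {bracket, housing, spacer}
4. gear@(0, -1, -2) [+y clear] — {bracket, gear, housing, spacer}
5. pin@(0, -2, -2) [-y clear] — {bracket, gear, housing, pin, spacer}
6. shaft@(0, 0, -1) [-x clear] — {bracket, gear, housing, pin, shaft, spacer}
7. cap@(0, 0, 0) [-x clear] — {bracket, cap, gear, housing, pin, shaft, spacer}
8. base_plate@(0, -2, -1) [+x clear] — {base_plate, bracket, cap, gear, housing, pin, shaft, spacer}

Valid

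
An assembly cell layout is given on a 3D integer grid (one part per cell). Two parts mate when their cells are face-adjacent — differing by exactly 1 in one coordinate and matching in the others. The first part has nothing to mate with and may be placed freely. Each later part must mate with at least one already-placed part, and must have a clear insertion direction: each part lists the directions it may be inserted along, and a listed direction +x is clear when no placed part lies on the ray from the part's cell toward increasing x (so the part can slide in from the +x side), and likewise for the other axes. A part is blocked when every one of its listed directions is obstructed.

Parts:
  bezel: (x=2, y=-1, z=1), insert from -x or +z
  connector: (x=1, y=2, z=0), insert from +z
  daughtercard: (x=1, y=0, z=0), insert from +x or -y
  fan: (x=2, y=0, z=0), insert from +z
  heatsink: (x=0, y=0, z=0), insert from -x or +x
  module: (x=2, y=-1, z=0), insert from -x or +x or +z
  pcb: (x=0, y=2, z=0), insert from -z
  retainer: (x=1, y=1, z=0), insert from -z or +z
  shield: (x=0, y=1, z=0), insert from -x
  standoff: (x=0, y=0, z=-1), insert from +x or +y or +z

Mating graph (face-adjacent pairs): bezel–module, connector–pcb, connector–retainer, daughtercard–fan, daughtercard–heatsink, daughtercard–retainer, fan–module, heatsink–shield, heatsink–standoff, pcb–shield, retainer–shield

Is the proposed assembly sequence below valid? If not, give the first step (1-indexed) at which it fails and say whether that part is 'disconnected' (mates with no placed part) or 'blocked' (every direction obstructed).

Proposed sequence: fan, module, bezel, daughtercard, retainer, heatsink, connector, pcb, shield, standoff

Valid

1. fan@(2, 0, 0) [+z clear] — {fan}
2. module@(2, -1, 0) [-x clear] — {fan, module}
3. bezel@(2, -1, 1) [-x clear] — {bezel, fan, module}
4. daughtercard@(1, 0, 0) [-y clear] — {bezel, daughtercard, fan, module}
5. retainer@(1, 1, 0) [-z clear] — {bezel, daughtercard, fan, module, retainer}
6. heatsink@(0, 0, 0) [-x clear] — {bezel, daughtercard, fan, heatsink, module, retainer}
7. connector@(1, 2, 0) [+z clear] — {bezel, connector, daughtercard, fan, heatsink, module, retainer}
8. pcb@(0, 2, 0) [-z clear] — {bezel, connector, daughtercard, fan, heatsink, module, pcb, retainer}
9. shield@(0, 1, 0) [-x clear] — {bezel, connector, daughtercard, fan, heatsink, module, pcb, retainer, shield}
10. standoff@(0, 0, -1) [+x clear] — {bezel, connector, daughtercard, fan, heatsink, module, pcb, retainer, shield, standoff}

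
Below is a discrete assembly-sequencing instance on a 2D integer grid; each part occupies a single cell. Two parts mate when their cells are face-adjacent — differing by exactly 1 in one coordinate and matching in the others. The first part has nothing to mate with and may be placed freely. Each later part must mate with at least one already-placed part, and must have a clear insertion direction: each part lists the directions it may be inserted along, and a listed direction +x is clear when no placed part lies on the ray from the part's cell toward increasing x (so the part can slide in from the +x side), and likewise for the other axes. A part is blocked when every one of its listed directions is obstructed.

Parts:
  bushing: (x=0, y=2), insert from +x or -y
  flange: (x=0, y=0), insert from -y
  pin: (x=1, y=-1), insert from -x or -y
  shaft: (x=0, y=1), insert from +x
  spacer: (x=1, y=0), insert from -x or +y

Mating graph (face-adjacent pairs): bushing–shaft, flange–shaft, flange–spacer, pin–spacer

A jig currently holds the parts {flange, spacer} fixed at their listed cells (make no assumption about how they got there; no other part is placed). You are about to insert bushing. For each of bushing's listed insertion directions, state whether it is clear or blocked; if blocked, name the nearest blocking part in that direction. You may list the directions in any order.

+x: clear; -y: blocked by flange

+x: ray from bushing(0, 2) has no placed part ⇒ clear
-y: nearest on ray is flange@(0, 0) ⇒ blocked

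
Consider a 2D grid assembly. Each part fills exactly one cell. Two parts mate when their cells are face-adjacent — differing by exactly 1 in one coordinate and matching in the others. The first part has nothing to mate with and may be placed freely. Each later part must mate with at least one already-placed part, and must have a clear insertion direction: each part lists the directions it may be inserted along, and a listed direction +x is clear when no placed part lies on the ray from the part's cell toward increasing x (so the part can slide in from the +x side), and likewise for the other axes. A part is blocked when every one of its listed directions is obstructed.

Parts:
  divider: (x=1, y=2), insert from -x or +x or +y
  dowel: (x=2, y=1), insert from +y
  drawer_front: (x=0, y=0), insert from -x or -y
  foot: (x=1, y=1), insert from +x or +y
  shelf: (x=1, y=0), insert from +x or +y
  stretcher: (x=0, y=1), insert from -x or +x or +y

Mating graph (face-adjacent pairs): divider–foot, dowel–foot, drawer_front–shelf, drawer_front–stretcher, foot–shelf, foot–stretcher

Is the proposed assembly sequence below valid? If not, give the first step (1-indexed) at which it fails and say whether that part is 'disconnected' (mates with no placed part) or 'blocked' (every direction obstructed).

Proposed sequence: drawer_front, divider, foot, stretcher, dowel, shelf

Invalid at step 2 (disconnected)

1. drawer_front@(0, 0) [-x clear] — {drawer_front}
2. divider@(1, 2) — no placed neighbour ⇒ disconnected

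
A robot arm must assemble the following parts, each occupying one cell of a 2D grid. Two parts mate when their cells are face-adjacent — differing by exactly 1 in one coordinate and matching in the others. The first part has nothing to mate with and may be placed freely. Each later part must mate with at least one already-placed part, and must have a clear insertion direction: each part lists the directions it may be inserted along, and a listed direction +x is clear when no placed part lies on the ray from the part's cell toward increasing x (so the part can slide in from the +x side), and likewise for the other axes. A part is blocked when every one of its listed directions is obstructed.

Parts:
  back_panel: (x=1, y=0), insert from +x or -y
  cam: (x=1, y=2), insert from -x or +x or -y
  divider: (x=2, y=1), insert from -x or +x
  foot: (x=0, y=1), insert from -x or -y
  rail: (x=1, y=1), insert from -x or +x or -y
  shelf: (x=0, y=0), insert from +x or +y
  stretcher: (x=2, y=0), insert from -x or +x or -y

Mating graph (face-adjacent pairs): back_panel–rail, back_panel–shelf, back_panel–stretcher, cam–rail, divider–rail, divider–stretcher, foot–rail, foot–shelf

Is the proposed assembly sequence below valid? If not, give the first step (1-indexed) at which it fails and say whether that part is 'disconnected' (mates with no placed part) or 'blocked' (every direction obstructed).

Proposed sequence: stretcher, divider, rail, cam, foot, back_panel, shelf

Invalid at step 7 (blocked)

1. stretcher@(2, 0) [-x clear] — {stretcher}
2. divider@(2, 1) [-x clear] — {divider, stretcher}
3. rail@(1, 1) [-x clear] — {divider, rail, stretcher}
4. cam@(1, 2) [-x clear] — {cam, divider, rail, stretcher}
5. foot@(0, 1) [-x clear] — {cam, divider, foot, rail, stretcher}
6. back_panel@(1, 0) [-y clear] — {back_panel, cam, divider, foot, rail, stretcher}
7. shelf@(0, 0) — +x/+y all obstructed ⇒ blocked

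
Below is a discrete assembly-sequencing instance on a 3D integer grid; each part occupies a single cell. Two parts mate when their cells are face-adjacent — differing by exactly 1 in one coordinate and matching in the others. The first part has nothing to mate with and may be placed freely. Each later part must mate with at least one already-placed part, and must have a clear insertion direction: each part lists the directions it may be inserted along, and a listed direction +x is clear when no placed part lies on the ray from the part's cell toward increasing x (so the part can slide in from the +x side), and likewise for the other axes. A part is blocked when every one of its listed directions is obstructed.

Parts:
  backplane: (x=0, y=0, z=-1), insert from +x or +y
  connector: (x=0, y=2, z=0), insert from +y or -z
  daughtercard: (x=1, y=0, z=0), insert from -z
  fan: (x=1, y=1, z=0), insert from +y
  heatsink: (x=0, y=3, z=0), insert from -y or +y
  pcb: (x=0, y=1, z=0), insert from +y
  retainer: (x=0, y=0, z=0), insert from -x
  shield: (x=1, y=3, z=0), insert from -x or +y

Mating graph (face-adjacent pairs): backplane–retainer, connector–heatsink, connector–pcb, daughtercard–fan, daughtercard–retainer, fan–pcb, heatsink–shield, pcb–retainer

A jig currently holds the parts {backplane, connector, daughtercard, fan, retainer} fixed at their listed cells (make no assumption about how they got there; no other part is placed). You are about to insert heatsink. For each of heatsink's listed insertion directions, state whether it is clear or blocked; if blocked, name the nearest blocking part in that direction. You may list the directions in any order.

+y: clear; -y: blocked by connector

-y: nearest on ray is connector@(0, 2, 0) ⇒ blocked
+y: ray from heatsink(0, 3, 0) has no placed part ⇒ clear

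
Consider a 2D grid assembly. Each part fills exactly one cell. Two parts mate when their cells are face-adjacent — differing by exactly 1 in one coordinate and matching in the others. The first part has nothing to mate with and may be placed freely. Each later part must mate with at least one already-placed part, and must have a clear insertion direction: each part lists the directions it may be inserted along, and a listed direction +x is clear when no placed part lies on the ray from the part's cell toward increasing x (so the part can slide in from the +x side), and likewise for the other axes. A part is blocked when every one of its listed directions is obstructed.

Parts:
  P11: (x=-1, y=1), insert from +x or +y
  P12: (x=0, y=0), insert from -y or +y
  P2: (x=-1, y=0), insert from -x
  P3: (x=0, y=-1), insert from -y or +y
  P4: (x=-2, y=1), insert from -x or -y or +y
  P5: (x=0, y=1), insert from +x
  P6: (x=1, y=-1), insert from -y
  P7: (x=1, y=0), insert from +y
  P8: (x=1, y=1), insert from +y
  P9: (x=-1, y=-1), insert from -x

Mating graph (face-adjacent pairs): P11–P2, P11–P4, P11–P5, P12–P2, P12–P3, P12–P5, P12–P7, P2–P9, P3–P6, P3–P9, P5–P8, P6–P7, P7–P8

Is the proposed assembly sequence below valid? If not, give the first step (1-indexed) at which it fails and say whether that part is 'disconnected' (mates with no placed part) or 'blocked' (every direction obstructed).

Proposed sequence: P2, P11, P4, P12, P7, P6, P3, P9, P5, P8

1. P2@(-1, 0) [-x clear] — {P2}
2. P11@(-1, 1) [+x clear] — {P11, P2}
3. P4@(-2, 1) [-x clear] — {P11, P2, P4}
4. P12@(0, 0) [-y clear] — {P11, P12, P2, P4}
5. P7@(1, 0) [+y clear] — {P11, P12, P2, P4, P7}
6. P6@(1, -1) [-y clear] — {P11, P12, P2, P4, P6, P7}
7. P3@(0, -1) [-y clear] — {P11, P12, P2, P3, P4, P6, P7}
8. P9@(-1, -1) [-x clear] — {P11, P12, P2, P3, P4, P6, P7, P9}
9. P5@(0, 1) [+x clear] — {P11, P12, P2, P3, P4, P5, P6, P7, P9}
10. P8@(1, 1) [+y clear] — {P11, P12, P2, P3, P4, P5, P6, P7, P8, P9}

Valid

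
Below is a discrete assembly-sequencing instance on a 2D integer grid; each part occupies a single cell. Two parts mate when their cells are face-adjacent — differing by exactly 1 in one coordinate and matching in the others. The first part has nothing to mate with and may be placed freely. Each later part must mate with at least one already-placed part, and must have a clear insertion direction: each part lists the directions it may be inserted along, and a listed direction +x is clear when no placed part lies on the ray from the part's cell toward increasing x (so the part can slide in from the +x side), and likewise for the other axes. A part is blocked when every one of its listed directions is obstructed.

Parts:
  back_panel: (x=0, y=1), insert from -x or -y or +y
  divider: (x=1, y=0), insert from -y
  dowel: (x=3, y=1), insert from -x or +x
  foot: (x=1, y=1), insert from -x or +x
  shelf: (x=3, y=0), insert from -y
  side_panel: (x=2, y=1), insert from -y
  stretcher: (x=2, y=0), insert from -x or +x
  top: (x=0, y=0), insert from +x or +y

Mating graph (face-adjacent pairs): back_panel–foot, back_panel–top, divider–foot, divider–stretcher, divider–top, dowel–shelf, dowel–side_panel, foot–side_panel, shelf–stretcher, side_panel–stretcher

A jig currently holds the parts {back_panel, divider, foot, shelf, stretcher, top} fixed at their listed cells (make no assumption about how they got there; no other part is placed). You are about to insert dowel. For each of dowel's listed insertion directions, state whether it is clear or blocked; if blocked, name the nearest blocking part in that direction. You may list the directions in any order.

+x: clear; -x: blocked by foot

-x: nearest on ray is foot@(1, 1) ⇒ blocked
+x: ray from dowel(3, 1) has no placed part ⇒ clear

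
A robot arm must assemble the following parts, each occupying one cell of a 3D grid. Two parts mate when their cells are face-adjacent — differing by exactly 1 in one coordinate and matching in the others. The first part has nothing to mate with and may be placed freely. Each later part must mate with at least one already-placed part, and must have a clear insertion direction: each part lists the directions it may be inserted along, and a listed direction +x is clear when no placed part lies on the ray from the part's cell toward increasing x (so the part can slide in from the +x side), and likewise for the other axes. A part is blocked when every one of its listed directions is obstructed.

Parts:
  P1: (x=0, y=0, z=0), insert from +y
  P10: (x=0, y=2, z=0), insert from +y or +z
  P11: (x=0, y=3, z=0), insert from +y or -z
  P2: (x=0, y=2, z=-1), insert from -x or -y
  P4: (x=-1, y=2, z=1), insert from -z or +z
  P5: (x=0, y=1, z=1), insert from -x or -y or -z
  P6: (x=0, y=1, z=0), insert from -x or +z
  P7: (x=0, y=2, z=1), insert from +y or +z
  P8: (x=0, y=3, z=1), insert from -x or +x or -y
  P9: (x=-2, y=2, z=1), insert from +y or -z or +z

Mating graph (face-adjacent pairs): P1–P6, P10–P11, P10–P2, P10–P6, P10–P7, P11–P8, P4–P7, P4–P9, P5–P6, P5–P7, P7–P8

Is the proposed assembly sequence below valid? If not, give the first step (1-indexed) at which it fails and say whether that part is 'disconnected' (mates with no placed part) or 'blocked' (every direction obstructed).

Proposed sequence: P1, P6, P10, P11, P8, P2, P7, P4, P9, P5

1. P1@(0, 0, 0) [+y clear] — {P1}
2. P6@(0, 1, 0) [-x clear] — {P1, P6}
3. P10@(0, 2, 0) [+y clear] — {P1, P10, P6}
4. P11@(0, 3, 0) [+y clear] — {P1, P10, P11, P6}
5. P8@(0, 3, 1) [-x clear] — {P1, P10, P11, P6, P8}
6. P2@(0, 2, -1) [-x clear] — {P1, P10, P11, P2, P6, P8}
7. P7@(0, 2, 1) [+z clear] — {P1, P10, P11, P2, P6, P7, P8}
8. P4@(-1, 2, 1) [-z clear] — {P1, P10, P11, P2, P4, P6, P7, P8}
9. P9@(-2, 2, 1) [+y clear] — {P1, P10, P11, P2, P4, P6, P7, P8, P9}
10. P5@(0, 1, 1) [-x clear] — {P1, P10, P11, P2, P4, P5, P6, P7, P8, P9}

Valid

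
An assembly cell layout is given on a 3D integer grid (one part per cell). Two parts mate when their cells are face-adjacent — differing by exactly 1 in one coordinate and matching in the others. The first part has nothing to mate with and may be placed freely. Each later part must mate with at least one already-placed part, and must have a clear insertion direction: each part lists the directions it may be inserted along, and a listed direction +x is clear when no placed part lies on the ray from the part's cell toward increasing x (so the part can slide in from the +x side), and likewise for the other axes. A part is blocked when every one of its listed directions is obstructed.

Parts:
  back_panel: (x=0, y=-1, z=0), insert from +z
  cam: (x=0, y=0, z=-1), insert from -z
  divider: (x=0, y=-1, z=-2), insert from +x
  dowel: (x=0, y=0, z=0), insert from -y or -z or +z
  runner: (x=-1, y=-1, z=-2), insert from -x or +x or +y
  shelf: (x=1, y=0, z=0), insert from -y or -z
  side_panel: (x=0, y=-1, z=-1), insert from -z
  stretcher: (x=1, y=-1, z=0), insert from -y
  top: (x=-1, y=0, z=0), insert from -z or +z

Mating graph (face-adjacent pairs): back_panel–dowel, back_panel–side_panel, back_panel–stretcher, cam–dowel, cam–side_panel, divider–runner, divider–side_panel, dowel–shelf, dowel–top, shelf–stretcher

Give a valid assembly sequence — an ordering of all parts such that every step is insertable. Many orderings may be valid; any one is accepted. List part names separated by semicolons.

1. cam@(0, 0, -1) [-z clear] — {cam}
2. side_panel@(0, -1, -1) [-z clear] — {cam, side_panel}
3. back_panel@(0, -1, 0) [+z clear] — {back_panel, cam, side_panel}
4. stretcher@(1, -1, 0) [-y clear] — {back_panel, cam, side_panel, stretcher}
5. shelf@(1, 0, 0) [-z clear] — {back_panel, cam, shelf, side_panel, stretcher}
6. divider@(0, -1, -2) [+x clear] — {back_panel, cam, divider, shelf, side_panel, stretcher}
7. runner@(-1, -1, -2) [-x clear] — {back_panel, cam, divider, runner, shelf, side_panel, stretcher}
8. dowel@(0, 0, 0) [+z clear] — {back_panel, cam, divider, dowel, runner, shelf, side_panel, stretcher}
9. top@(-1, 0, 0) [-z clear] — {back_panel, cam, divider, dowel, runner, shelf, side_panel, stretcher, top}

cam; side_panel; back_panel; stretcher; shelf; divider; runner; dowel; top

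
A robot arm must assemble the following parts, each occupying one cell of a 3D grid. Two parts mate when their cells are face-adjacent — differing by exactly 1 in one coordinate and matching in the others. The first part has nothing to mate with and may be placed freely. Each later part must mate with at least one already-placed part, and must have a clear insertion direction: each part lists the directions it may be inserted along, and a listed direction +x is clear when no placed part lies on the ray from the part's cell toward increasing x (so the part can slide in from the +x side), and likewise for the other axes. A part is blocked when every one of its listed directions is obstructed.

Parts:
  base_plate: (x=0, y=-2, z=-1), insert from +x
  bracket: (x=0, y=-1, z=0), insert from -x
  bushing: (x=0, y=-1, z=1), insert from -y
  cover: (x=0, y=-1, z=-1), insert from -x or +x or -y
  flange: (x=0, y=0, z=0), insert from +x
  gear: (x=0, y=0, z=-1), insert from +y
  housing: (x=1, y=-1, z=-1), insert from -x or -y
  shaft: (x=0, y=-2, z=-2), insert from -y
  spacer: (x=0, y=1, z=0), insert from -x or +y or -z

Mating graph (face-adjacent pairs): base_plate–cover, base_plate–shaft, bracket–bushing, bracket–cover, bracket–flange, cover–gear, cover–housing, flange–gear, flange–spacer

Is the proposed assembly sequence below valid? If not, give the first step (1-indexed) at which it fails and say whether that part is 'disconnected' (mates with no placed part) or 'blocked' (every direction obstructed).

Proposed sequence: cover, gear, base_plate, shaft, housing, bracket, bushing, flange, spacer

1. cover@(0, -1, -1) [-x clear] — {cover}
2. gear@(0, 0, -1) [+y clear] — {cover, gear}
3. base_plate@(0, -2, -1) [+x clear] — {base_plate, cover, gear}
4. shaft@(0, -2, -2) [-y clear] — {base_plate, cover, gear, shaft}
5. housing@(1, -1, -1) [-y clear] — {base_plate, cover, gear, housing, shaft}
6. bracket@(0, -1, 0) [-x clear] — {base_plate, bracket, cover, gear, housing, shaft}
7. bushing@(0, -1, 1) [-y clear] — {base_plate, bracket, bushing, cover, gear, housing, shaft}
8. flange@(0, 0, 0) [+x clear] — {base_plate, bracket, bushing, cover, flange, gear, housing, shaft}
9. spacer@(0, 1, 0) [-x clear] — {base_plate, bracket, bushing, cover, flange, gear, housing, shaft, spacer}

Valid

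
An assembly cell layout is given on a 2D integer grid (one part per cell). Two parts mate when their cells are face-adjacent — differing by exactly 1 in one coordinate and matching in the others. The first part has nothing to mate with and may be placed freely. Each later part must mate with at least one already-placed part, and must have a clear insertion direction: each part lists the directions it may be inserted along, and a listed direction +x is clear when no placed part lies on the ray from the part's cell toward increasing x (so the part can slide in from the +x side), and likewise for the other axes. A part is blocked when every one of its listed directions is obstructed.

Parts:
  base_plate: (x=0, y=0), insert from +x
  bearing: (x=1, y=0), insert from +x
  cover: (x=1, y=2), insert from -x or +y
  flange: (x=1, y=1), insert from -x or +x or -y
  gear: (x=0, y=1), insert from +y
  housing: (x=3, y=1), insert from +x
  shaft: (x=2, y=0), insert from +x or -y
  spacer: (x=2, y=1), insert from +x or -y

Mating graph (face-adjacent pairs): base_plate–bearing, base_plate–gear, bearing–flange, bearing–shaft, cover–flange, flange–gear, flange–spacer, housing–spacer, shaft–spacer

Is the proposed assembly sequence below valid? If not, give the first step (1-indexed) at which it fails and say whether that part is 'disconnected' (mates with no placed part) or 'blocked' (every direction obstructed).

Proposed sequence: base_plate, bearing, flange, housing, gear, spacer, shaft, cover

Invalid at step 4 (disconnected)

1. base_plate@(0, 0) [+x clear] — {base_plate}
2. bearing@(1, 0) [+x clear] — {base_plate, bearing}
3. flange@(1, 1) [-x clear] — {base_plate, bearing, flange}
4. housing@(3, 1) — no placed neighbour ⇒ disconnected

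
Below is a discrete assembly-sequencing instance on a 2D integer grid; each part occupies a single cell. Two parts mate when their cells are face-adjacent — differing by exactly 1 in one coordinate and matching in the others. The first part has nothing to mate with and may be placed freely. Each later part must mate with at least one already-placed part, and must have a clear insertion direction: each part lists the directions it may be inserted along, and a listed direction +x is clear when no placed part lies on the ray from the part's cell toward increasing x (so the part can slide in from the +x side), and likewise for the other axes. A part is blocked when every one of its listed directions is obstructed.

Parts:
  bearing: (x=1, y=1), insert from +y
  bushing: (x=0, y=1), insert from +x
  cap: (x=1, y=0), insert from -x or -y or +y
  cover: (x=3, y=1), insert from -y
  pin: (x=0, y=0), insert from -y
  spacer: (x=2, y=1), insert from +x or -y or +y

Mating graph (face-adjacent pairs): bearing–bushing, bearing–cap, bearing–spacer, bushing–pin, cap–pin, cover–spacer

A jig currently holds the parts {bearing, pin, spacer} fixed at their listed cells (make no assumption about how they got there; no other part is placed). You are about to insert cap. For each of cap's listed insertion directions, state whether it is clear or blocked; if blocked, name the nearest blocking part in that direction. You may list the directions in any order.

+y: blocked by bearing; -x: blocked by pin; -y: clear

-x: nearest on ray is pin@(0, 0) ⇒ blocked
-y: ray from cap(1, 0) has no placed part ⇒ clear
+y: nearest on ray is bearing@(1, 1) ⇒ blocked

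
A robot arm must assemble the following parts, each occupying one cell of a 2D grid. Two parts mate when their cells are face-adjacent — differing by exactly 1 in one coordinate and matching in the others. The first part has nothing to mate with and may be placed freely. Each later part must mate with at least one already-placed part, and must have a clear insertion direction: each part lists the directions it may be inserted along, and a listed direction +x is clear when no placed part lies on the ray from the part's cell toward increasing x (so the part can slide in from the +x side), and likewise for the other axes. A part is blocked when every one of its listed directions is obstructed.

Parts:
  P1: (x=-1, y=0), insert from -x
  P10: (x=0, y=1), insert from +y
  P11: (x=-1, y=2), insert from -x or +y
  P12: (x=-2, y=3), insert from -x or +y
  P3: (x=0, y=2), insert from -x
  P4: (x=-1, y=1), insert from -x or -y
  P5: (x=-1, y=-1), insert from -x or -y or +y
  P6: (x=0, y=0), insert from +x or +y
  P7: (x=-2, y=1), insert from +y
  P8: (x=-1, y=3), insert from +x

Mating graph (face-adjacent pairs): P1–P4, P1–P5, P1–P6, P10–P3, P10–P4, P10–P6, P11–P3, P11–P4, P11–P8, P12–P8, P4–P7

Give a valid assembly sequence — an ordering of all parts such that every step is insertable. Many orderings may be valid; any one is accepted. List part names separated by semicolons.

1. P10@(0, 1) [+y clear] — {P10}
2. P6@(0, 0) [+x clear] — {P10, P6}
3. P4@(-1, 1) [-x clear] — {P10, P4, P6}
4. P1@(-1, 0) [-x clear] — {P1, P10, P4, P6}
5. P5@(-1, -1) [-x clear] — {P1, P10, P4, P5, P6}
6. P7@(-2, 1) [+y clear] — {P1, P10, P4, P5, P6, P7}
7. P3@(0, 2) [-x clear] — {P1, P10, P3, P4, P5, P6, P7}
8. P11@(-1, 2) [-x clear] — {P1, P10, P11, P3, P4, P5, P6, P7}
9. P8@(-1, 3) [+x clear] — {P1, P10, P11, P3, P4, P5, P6, P7, P8}
10. P12@(-2, 3) [-x clear] — {P1, P10, P11, P12, P3, P4, P5, P6, P7, P8}

P10; P6; P4; P1; P5; P7; P3; P11; P8; P12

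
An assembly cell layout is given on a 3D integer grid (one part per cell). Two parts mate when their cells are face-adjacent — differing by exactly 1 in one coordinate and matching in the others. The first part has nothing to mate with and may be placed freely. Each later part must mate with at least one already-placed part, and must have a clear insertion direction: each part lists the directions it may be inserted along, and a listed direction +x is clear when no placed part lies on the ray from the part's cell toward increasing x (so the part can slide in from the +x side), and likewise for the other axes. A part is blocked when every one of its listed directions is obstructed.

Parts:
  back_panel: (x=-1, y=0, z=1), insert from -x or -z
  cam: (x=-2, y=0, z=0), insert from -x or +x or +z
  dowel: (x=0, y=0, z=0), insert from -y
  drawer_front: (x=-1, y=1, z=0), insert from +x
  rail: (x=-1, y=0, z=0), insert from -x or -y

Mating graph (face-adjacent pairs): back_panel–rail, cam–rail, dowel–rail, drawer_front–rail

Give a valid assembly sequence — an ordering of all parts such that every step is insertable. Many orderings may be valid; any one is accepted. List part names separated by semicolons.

dowel; rail; back_panel; cam; drawer_front

1. dowel@(0, 0, 0) [-y clear] — {dowel}
2. rail@(-1, 0, 0) [-x clear] — {dowel, rail}
3. back_panel@(-1, 0, 1) [-x clear] — {back_panel, dowel, rail}
4. cam@(-2, 0, 0) [-x clear] — {back_panel, cam, dowel, rail}
5. drawer_front@(-1, 1, 0) [+x clear] — {back_panel, cam, dowel, drawer_front, rail}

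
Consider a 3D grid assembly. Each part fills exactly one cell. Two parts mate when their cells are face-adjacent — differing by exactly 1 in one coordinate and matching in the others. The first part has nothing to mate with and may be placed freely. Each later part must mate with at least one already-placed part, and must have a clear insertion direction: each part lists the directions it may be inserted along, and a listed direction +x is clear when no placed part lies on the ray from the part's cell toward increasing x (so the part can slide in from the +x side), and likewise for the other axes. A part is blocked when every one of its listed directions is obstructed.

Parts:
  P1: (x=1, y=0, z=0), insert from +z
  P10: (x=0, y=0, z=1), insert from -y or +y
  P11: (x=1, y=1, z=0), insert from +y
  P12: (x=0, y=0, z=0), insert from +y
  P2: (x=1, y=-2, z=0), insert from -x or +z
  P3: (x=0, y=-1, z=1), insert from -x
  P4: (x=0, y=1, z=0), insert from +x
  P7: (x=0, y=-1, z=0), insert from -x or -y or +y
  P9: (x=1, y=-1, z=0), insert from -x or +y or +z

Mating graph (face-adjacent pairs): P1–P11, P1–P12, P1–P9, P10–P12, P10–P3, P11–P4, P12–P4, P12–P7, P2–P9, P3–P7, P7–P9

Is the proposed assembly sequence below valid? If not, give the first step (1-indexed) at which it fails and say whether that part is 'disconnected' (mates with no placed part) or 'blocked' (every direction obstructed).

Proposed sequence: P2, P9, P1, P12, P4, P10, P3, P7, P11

1. P2@(1, -2, 0) [-x clear] — {P2}
2. P9@(1, -1, 0) [-x clear] — {P2, P9}
3. P1@(1, 0, 0) [+z clear] — {P1, P2, P9}
4. P12@(0, 0, 0) [+y clear] — {P1, P12, P2, P9}
5. P4@(0, 1, 0) [+x clear] — {P1, P12, P2, P4, P9}
6. P10@(0, 0, 1) [-y clear] — {P1, P10, P12, P2, P4, P9}
7. P3@(0, -1, 1) [-x clear] — {P1, P10, P12, P2, P3, P4, P9}
8. P7@(0, -1, 0) [-x clear] — {P1, P10, P12, P2, P3, P4, P7, P9}
9. P11@(1, 1, 0) [+y clear] — {P1, P10, P11, P12, P2, P3, P4, P7, P9}

Valid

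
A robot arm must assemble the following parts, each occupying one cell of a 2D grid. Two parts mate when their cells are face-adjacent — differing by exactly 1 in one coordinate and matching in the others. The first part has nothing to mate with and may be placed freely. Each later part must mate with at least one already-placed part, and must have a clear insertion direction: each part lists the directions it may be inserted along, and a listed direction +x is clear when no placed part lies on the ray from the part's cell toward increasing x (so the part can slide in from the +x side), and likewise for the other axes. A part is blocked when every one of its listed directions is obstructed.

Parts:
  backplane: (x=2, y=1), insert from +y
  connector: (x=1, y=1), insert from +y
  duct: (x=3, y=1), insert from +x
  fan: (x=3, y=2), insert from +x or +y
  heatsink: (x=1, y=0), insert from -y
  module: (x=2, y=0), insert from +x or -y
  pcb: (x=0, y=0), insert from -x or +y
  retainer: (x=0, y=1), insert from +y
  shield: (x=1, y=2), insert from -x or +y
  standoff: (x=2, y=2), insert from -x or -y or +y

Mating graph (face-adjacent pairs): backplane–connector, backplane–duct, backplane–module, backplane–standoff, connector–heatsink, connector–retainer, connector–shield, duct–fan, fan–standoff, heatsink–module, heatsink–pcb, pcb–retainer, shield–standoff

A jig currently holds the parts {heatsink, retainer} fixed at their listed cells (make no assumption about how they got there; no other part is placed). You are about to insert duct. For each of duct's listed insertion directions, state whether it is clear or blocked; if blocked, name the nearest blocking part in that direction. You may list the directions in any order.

+x: ray from duct(3, 1) has no placed part ⇒ clear

+x: clear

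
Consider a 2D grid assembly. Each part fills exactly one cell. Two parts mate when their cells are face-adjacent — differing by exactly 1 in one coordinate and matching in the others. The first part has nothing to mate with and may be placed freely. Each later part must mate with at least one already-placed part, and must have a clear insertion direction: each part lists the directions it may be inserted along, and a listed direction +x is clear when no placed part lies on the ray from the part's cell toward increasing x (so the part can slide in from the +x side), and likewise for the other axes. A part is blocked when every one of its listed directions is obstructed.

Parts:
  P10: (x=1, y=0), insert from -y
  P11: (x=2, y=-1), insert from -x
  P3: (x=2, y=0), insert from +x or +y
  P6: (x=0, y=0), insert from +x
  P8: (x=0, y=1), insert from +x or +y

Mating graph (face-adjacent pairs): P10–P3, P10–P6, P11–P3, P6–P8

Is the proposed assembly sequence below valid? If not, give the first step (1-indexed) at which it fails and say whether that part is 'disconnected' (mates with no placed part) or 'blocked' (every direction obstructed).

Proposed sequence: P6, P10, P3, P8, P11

1. P6@(0, 0) [+x clear] — {P6}
2. P10@(1, 0) [-y clear] — {P10, P6}
3. P3@(2, 0) [+x clear] — {P10, P3, P6}
4. P8@(0, 1) [+x clear] — {P10, P3, P6, P8}
5. P11@(2, -1) [-x clear] — {P10, P11, P3, P6, P8}

Valid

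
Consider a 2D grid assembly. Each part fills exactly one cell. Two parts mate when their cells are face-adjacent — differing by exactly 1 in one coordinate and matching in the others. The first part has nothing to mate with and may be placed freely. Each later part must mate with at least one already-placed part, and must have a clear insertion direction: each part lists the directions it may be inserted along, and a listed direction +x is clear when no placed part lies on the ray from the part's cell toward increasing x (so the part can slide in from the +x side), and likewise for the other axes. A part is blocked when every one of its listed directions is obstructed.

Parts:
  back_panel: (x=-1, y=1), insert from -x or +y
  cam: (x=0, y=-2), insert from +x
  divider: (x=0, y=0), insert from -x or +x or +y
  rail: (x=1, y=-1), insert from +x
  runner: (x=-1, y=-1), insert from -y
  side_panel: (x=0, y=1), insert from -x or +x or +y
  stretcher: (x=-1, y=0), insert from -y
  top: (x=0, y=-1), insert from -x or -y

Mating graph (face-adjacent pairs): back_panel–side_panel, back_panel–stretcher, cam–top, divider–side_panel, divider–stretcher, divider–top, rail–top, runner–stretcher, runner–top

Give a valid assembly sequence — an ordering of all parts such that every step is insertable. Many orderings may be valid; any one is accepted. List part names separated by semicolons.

rail; top; divider; cam; side_panel; stretcher; runner; back_panel

1. rail@(1, -1) [+x clear] — {rail}
2. top@(0, -1) [-x clear] — {rail, top}
3. divider@(0, 0) [-x clear] — {divider, rail, top}
4. cam@(0, -2) [+x clear] — {cam, divider, rail, top}
5. side_panel@(0, 1) [-x clear] — {cam, divider, rail, side_panel, top}
6. stretcher@(-1, 0) [-y clear] — {cam, divider, rail, side_panel, stretcher, top}
7. runner@(-1, -1) [-y clear] — {cam, divider, rail, runner, side_panel, stretcher, top}
8. back_panel@(-1, 1) [-x clear] — {back_panel, cam, divider, rail, runner, side_panel, stretcher, top}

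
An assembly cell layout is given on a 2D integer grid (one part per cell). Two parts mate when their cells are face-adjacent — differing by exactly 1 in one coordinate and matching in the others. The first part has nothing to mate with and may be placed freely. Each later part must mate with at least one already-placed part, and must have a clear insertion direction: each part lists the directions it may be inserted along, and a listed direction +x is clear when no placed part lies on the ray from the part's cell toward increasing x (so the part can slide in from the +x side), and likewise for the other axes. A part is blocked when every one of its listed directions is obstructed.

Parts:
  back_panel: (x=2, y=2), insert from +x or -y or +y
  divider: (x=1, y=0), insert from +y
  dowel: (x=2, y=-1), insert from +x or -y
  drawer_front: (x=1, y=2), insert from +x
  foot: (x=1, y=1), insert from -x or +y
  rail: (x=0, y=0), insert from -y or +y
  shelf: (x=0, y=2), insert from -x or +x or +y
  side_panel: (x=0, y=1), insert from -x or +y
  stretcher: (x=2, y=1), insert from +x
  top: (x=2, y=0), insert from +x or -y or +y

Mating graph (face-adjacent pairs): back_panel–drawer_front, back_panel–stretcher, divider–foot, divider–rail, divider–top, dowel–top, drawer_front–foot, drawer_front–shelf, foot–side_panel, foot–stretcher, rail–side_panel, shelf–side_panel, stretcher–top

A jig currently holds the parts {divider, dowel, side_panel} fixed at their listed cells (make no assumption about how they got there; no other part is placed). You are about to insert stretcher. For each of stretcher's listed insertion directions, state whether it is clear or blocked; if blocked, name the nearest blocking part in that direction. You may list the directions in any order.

+x: clear

+x: ray from stretcher(2, 1) has no placed part ⇒ clear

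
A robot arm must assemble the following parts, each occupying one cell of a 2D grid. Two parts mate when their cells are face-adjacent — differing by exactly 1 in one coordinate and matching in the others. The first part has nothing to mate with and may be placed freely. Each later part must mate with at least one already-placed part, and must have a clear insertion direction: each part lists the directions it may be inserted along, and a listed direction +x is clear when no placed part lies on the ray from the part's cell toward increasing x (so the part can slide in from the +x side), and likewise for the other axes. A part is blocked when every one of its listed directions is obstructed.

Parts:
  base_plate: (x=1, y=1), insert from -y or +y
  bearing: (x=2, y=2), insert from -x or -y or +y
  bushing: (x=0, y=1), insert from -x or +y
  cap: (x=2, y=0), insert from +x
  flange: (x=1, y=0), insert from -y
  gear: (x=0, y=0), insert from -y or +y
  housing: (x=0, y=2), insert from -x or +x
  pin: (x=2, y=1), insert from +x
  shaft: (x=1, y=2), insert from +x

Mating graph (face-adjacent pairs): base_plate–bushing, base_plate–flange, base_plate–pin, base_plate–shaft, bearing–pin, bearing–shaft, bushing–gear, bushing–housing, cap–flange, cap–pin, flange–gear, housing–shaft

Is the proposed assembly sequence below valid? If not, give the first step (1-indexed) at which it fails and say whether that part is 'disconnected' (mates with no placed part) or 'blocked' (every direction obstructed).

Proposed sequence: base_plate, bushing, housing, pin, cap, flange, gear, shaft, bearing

Valid

1. base_plate@(1, 1) [-y clear] — {base_plate}
2. bushing@(0, 1) [-x clear] — {base_plate, bushing}
3. housing@(0, 2) [-x clear] — {base_plate, bushing, housing}
4. pin@(2, 1) [+x clear] — {base_plate, bushing, housing, pin}
5. cap@(2, 0) [+x clear] — {base_plate, bushing, cap, housing, pin}
6. flange@(1, 0) [-y clear] — {base_plate, bushing, cap, flange, housing, pin}
7. gear@(0, 0) [-y clear] — {base_plate, bushing, cap, flange, gear, housing, pin}
8. shaft@(1, 2) [+x clear] — {base_plate, bushing, cap, flange, gear, housing, pin, shaft}
9. bearing@(2, 2) [+y clear] — {base_plate, bearing, bushing, cap, flange, gear, housing, pin, shaft}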